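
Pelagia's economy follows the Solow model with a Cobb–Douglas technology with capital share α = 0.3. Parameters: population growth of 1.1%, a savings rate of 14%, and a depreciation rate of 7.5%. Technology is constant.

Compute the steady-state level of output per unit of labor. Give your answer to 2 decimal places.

y* ≈ 1.23

Steady state requires s·f(k) = (n + δ)·k, i.e. s·k^α = (n + δ)·k.
Rearranging, k^(1−α) = s / (n + δ).
k^0.7 = 0.14 / (0.011 + 0.075) = 0.14 / 0.086 = 1.6279
k* = 1.6279^(1/0.7) ≈ 2.0060
y* = (k*)^α = 2.0060^0.3 ≈ 1.2323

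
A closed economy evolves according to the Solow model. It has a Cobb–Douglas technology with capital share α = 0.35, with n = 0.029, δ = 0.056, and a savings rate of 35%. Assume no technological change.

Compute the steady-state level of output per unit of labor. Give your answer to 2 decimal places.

Steady state requires s·f(k) = (n + δ)·k, i.e. s·k^α = (n + δ)·k.
Dividing both sides by k: k^(1−α) = s / (n + δ).
k^0.65 = 0.35 / (0.029 + 0.056) = 0.35 / 0.085 = 4.1176
k* = 4.1176^(1/0.65) ≈ 8.8228
y* = (k*)^α = 8.8228^0.35 ≈ 2.1427

y* = 2.14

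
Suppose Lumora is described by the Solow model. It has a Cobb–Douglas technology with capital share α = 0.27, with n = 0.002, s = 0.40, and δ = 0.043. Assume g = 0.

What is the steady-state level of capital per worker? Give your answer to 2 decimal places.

Steady state requires s·f(k) = (n + δ)·k, i.e. s·k^α = (n + δ)·k.
Dividing both sides by k: k^(1−α) = s / (n + δ).
k^0.73 = 0.40 / (0.002 + 0.043) = 0.40 / 0.045 = 8.8889
k* = 8.8889^(1/0.73) ≈ 19.9431

k* ≈ 19.94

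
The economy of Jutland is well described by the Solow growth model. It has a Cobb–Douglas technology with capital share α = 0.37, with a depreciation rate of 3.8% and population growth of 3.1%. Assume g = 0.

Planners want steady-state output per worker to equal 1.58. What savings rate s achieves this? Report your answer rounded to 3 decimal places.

Steady state requires s·f(k) = (n + δ)·k, i.e. s·k^α = (n + δ)·k.
Since y* = [s/(n + δ)]^(α/(1−α)), we have s/(n + δ) = (y*)^((1−α)/α) = 1.58^1.7027 = 2.1790.
Therefore s = 2.1790 × (n + δ) = 2.1790 × 0.069 = 0.1504.

s ≈ 0.150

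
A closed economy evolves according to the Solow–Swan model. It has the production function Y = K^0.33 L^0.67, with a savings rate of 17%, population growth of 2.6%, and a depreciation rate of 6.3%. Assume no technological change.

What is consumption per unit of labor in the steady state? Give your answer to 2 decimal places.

c* ≈ 1.14

In steady state, investment equals break-even investment: s·k^α = (n + δ)·k.
Dividing both sides by k: k^(1−α) = s / (n + δ).
k^0.67 = 0.17 / (0.026 + 0.063) = 0.17 / 0.089 = 1.9101
k* = 1.9101^(1/0.67) ≈ 2.6272
y* = (k*)^α = 2.6272^0.33 ≈ 1.3754
c* = (1 − s)·y* = (1 − 0.17) × 1.3754 ≈ 1.1416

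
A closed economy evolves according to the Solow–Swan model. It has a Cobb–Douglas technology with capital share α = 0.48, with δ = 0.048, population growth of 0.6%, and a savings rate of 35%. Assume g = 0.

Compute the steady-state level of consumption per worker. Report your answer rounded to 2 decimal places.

In steady state, investment equals break-even investment: s·k^α = (n + δ)·k.
Dividing both sides by k: k^(1−α) = s / (n + δ).
k^0.52 = 0.35 / (0.006 + 0.048) = 0.35 / 0.054 = 6.4815
k* = 6.4815^(1/0.52) ≈ 36.3843
y* = (k*)^α = 36.3843^0.48 ≈ 5.6136
c* = (1 − s)·y* = (1 − 0.35) × 5.6136 ≈ 3.6488

c* = 3.65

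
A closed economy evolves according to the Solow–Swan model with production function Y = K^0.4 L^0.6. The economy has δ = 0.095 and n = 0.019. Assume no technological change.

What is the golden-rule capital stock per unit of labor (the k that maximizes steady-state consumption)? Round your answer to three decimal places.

k_gold ≈ 8.102

The golden rule sets f'(k) = n + δ, i.e. α·k^(α−1) = n + δ.
So k^(1−α) = α / (n + δ) = 0.4 / 0.114 = 3.5088.
k_gold = 3.5088^(1/0.6) ≈ 8.1021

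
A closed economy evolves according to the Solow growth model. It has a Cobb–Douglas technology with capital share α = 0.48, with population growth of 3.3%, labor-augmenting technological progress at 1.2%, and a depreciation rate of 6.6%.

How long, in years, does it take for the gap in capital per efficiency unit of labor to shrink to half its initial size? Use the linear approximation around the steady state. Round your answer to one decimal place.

t_½ ≈ 12.0 years

Near the steady state the convergence rate is λ = (1 − α)(n + g + δ).
λ = (1 − 0.48) × 0.111 = 0.52 × 0.111 = 0.05772
Half-life = ln 2 / λ = 0.6931 / 0.05772 ≈ 12.01 years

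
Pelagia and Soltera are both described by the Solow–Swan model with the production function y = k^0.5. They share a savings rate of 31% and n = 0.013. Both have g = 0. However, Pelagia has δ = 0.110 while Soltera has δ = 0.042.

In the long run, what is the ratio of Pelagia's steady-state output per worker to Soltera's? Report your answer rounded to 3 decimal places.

Steady-state y* = [s/(n + δ)]^(α/(1−α)), so the ratio is [ (s_P/(n + δ)_P) / (s_S/(n + δ)_S) ]^1.
s_P/(n + δ)_P = 0.31/0.123 = 2.5203; s_S/(n + δ)_S = 0.31/0.055 = 5.6364.
Ratio = (2.5203/5.6364)^1 = 0.4471^1 ≈ 0.4471

ratio ≈ 0.447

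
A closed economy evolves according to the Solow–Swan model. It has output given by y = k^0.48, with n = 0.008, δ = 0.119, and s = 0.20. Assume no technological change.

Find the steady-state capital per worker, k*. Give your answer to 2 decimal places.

k* = 2.39

Steady state requires s·f(k) = (n + δ)·k, i.e. s·k^α = (n + δ)·k.
Dividing both sides by k: k^(1−α) = s / (n + δ).
k^0.52 = 0.20 / (0.008 + 0.119) = 0.20 / 0.127 = 1.5748
k* = 1.5748^(1/0.52) ≈ 2.3949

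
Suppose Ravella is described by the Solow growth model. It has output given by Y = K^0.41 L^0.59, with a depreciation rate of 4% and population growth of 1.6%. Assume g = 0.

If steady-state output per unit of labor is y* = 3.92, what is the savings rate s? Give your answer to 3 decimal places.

Steady state requires s·f(k) = (n + δ)·k, i.e. s·k^α = (n + δ)·k.
Since y* = [s/(n + δ)]^(α/(1−α)), we have s/(n + δ) = (y*)^((1−α)/α) = 3.92^1.439 = 7.1407.
Therefore s = 7.1407 × (n + δ) = 7.1407 × 0.056 = 0.3999.

s ≈ 0.400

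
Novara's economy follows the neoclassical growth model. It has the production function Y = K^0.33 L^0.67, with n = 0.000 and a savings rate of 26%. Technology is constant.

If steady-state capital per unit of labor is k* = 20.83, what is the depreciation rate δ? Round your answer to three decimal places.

δ ≈ 0.034

In steady state, investment equals break-even investment: s·k^α = (n + δ)·k.
So s / (n + δ) = (k*)^(1−α) = 20.83^0.67 = 7.6475.
Therefore n + δ = s / 7.6475 = 0.26 / 7.6475 = 0.0340, so δ = 0.0340 − 0.000 = 0.0340.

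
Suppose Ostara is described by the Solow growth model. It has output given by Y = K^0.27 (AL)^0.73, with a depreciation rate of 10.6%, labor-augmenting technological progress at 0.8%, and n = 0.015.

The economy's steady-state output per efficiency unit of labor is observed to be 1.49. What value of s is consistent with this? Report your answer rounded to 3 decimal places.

s ≈ 0.379

In steady state, investment equals break-even investment: s·k^α = (n + g + δ)·k.
Since y* = [s/(n + g + δ)]^(α/(1−α)), we have s/(n + g + δ) = (y*)^((1−α)/α) = 1.49^2.7037 = 2.9393.
Therefore s = 2.9393 × (n + g + δ) = 2.9393 × 0.129 = 0.3792.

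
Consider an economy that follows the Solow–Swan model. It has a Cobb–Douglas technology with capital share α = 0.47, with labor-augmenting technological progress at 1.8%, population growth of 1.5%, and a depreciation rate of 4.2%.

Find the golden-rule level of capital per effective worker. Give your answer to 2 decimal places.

k_gold ≈ 31.90

The golden rule sets f'(k) = n + g + δ, i.e. α·k^(α−1) = n + g + δ.
So k^(1−α) = α / (n + g + δ) = 0.47 / 0.075 = 6.2667.
k_gold = 6.2667^(1/0.53) ≈ 31.9041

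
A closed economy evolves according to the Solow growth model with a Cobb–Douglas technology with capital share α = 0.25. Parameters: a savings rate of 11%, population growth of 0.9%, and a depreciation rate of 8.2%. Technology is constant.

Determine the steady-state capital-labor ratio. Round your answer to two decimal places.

At the steady state, Δk = 0, so s·k^α = (n + δ)·k.
Dividing both sides by k: k^(1−α) = s / (n + δ).
k^0.75 = 0.11 / (0.009 + 0.082) = 0.11 / 0.091 = 1.2088
k* = 1.2088^(1/0.75) ≈ 1.2877

k* = 1.29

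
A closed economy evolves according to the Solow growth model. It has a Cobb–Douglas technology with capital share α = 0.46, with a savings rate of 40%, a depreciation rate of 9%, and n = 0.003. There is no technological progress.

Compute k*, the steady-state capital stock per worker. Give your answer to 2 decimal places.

At the steady state, Δk = 0, so s·k^α = (n + δ)·k.
Rearranging, k^(1−α) = s / (n + δ).
k^0.54 = 0.40 / (0.003 + 0.090) = 0.40 / 0.093 = 4.3011
k* = 4.3011^(1/0.54) ≈ 14.9037

k* ≈ 14.90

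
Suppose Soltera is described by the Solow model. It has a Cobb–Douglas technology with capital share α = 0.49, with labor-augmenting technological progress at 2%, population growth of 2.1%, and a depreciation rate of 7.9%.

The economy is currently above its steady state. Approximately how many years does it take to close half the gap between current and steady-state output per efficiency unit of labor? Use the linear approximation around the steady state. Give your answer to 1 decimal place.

Near the steady state the convergence rate is λ = (1 − α)(n + g + δ).
λ = (1 − 0.49) × 0.120 = 0.51 × 0.120 = 0.0612
Half-life = ln 2 / λ = 0.6931 / 0.0612 ≈ 11.33 years

t_½ ≈ 11.3 years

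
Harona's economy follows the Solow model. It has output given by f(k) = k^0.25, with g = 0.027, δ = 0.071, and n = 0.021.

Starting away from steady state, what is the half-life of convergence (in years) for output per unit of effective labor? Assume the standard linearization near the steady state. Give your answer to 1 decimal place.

Near the steady state the convergence rate is λ = (1 − α)(n + g + δ).
λ = (1 − 0.25) × 0.119 = 0.75 × 0.119 = 0.08925
Half-life = ln 2 / λ = 0.6931 / 0.08925 ≈ 7.77 years

t_½ ≈ 7.8 years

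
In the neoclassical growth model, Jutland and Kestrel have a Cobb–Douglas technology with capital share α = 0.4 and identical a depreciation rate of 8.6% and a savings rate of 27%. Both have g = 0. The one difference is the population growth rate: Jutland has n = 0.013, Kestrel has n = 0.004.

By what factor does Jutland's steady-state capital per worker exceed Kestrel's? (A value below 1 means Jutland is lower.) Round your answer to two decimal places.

ratio ≈ 0.85

Steady-state k* = [s/(n + δ)]^(1/(1−α)), so the ratio is [ (s_J/(n + δ)_J) / (s_K/(n + δ)_K) ]^1.6667.
s_J/(n + δ)_J = 0.27/0.099 = 2.7273; s_K/(n + δ)_K = 0.27/0.090 = 3.0000.
Ratio = (2.7273/3.0000)^1.6667 = 0.9091^1.6667 ≈ 0.8531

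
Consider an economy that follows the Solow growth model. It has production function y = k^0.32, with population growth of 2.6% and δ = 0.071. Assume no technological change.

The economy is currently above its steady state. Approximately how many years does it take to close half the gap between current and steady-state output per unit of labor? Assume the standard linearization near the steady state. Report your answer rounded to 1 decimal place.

half-life ≈ 10.5 years

Near the steady state the convergence rate is λ = (1 − α)(n + δ).
λ = (1 − 0.32) × 0.097 = 0.68 × 0.097 = 0.06596
Half-life = ln 2 / λ = 0.6931 / 0.06596 ≈ 10.51 years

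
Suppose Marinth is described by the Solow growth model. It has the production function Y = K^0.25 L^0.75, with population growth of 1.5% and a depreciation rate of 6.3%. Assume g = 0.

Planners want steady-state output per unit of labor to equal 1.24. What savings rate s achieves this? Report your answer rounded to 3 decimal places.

s ≈ 0.149

At the steady state, Δk = 0, so s·k^α = (n + δ)·k.
Since y* = [s/(n + δ)]^(α/(1−α)), we have s/(n + δ) = (y*)^((1−α)/α) = 1.24^3 = 1.9066.
Therefore s = 1.9066 × (n + δ) = 1.9066 × 0.078 = 0.1487.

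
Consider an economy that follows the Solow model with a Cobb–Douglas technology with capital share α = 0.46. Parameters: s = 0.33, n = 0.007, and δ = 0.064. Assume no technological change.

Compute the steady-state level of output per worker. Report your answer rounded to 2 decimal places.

In steady state, investment equals break-even investment: s·k^α = (n + δ)·k.
Rearranging, k^(1−α) = s / (n + δ).
k^0.54 = 0.33 / (0.007 + 0.064) = 0.33 / 0.071 = 4.6479
k* = 4.6479^(1/0.54) ≈ 17.2052
y* = (k*)^α = 17.2052^0.46 ≈ 3.7017

y* ≈ 3.70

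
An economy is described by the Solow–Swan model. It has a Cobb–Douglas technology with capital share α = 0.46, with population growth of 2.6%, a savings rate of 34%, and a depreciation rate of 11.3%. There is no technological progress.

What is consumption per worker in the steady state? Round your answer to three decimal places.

c* = 1.414

Steady state requires s·f(k) = (n + δ)·k, i.e. s·k^α = (n + δ)·k.
Dividing both sides by k: k^(1−α) = s / (n + δ).
k^0.54 = 0.34 / (0.026 + 0.113) = 0.34 / 0.139 = 2.4460
k* = 2.4460^(1/0.54) ≈ 5.2404
y* = (k*)^α = 5.2404^0.46 ≈ 2.1424
c* = (1 − s)·y* = (1 − 0.34) × 2.1424 ≈ 1.4140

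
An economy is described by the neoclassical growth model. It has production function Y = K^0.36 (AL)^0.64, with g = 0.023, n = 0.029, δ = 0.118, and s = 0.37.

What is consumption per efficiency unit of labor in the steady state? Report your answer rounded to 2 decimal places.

c* = 0.98

Steady state requires s·f(k) = (n + g + δ)·k, i.e. s·k^α = (n + g + δ)·k.
Rearranging, k^(1−α) = s / (n + g + δ).
k^0.64 = 0.37 / (0.029 + 0.023 + 0.118) = 0.37 / 0.170 = 2.1765
k* = 2.1765^(1/0.64) ≈ 3.3709
y* = (k*)^α = 3.3709^0.36 ≈ 1.5488
c* = (1 − s)·y* = (1 − 0.37) × 1.5488 ≈ 0.9757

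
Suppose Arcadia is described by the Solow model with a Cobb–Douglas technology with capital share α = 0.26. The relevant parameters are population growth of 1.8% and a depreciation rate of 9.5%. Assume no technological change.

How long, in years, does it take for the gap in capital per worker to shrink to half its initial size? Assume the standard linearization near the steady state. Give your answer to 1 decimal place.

Near the steady state the convergence rate is λ = (1 − α)(n + δ).
λ = (1 − 0.26) × 0.113 = 0.74 × 0.113 = 0.08362
Half-life = ln 2 / λ = 0.6931 / 0.08362 ≈ 8.29 years

half-life ≈ 8.3 years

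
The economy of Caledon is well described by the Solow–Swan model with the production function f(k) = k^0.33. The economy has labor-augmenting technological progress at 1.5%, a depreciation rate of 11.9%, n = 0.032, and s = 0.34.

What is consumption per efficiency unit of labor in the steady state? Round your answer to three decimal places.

Steady state requires s·f(k) = (n + g + δ)·k, i.e. s·k^α = (n + g + δ)·k.
Dividing both sides by k: k^(1−α) = s / (n + g + δ).
k^0.67 = 0.34 / (0.032 + 0.015 + 0.119) = 0.34 / 0.166 = 2.0482
k* = 2.0482^(1/0.67) ≈ 2.9156
y* = (k*)^α = 2.9156^0.33 ≈ 1.4235
c* = (1 − s)·y* = (1 − 0.34) × 1.4235 ≈ 0.9395

c* = 0.940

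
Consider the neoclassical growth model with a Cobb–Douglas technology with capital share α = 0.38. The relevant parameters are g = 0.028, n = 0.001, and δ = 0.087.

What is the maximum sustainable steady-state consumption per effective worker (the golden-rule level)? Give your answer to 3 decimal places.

At the golden rule, f'(k) = n + g + δ, so α·k^(α−1) = n + g + δ and k_gold = (α/(n + g + δ))^(1/(1−α)).
k_gold = (0.38/0.116)^(1/0.62) = 3.2759^1.6129 ≈ 6.7792
c_gold = f(k_gold) − (n + g + δ)·k_gold = 2.0694 − 0.116×6.7792 ≈ 1.2830

c_gold ≈ 1.283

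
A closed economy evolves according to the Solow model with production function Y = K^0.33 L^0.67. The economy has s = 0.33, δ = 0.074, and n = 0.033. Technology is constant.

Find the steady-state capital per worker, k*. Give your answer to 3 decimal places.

k* = 5.371

In steady state, investment equals break-even investment: s·k^α = (n + δ)·k.
Dividing both sides by k: k^(1−α) = s / (n + δ).
k^0.67 = 0.33 / (0.033 + 0.074) = 0.33 / 0.107 = 3.0841
k* = 3.0841^(1/0.67) ≈ 5.3708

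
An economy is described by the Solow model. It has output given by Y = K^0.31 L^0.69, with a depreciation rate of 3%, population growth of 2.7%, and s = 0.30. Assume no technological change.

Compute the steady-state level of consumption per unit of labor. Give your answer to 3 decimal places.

c* ≈ 1.476

In steady state, investment equals break-even investment: s·k^α = (n + δ)·k.
Rearranging, k^(1−α) = s / (n + δ).
k^0.69 = 0.30 / (0.027 + 0.030) = 0.30 / 0.057 = 5.2632
k* = 5.2632^(1/0.69) ≈ 11.0991
y* = (k*)^α = 11.0991^0.31 ≈ 2.1088
c* = (1 − s)·y* = (1 − 0.30) × 2.1088 ≈ 1.4762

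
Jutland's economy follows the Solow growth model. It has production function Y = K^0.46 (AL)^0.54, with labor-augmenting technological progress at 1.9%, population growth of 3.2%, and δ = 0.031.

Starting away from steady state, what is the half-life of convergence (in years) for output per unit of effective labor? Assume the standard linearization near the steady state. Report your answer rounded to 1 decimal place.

half-life ≈ 15.7 years

Near the steady state the convergence rate is λ = (1 − α)(n + g + δ).
λ = (1 − 0.46) × 0.082 = 0.54 × 0.082 = 0.04428
Half-life = ln 2 / λ = 0.6931 / 0.04428 ≈ 15.65 years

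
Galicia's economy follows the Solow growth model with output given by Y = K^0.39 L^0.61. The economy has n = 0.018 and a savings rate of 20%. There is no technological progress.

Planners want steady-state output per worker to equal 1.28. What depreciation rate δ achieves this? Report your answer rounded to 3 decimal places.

At the steady state, Δk = 0, so s·k^α = (n + δ)·k.
Since y* = [s/(n + δ)]^(α/(1−α)), we have s/(n + δ) = (y*)^((1−α)/α) = 1.28^1.5641 = 1.4713.
Therefore n + δ = s / 1.4713 = 0.20 / 1.4713 = 0.1359, so δ = 0.1359 − 0.018 = 0.1179.

δ ≈ 0.118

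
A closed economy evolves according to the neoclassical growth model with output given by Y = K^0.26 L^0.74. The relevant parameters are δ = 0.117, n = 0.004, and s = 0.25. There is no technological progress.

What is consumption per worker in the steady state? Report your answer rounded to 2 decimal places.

c* = 0.97

At the steady state, Δk = 0, so s·k^α = (n + δ)·k.
Rearranging, k^(1−α) = s / (n + δ).
k^0.74 = 0.25 / (0.004 + 0.117) = 0.25 / 0.121 = 2.0661
k* = 2.0661^(1/0.74) ≈ 2.6661
y* = (k*)^α = 2.6661^0.26 ≈ 1.2904
c* = (1 − s)·y* = (1 − 0.25) × 1.2904 ≈ 0.9678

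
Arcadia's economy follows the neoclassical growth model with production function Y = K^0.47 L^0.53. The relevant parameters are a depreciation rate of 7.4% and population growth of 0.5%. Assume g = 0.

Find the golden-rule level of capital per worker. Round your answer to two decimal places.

The golden rule sets f'(k) = n + δ, i.e. α·k^(α−1) = n + δ.
So k^(1−α) = α / (n + δ) = 0.47 / 0.079 = 5.9494.
k_gold = 5.9494^(1/0.53) ≈ 28.9248

k_gold ≈ 28.92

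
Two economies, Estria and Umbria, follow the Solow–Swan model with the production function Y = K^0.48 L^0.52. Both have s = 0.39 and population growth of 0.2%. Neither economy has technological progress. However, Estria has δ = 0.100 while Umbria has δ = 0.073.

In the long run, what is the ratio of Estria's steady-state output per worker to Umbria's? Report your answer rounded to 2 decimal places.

ratio ≈ 0.75

Steady-state y* = [s/(n + δ)]^(α/(1−α)), so the ratio is [ (s_E/(n + δ)_E) / (s_U/(n + δ)_U) ]^0.9231.
s_E/(n + δ)_E = 0.39/0.102 = 3.8235; s_U/(n + δ)_U = 0.39/0.075 = 5.2000.
Ratio = (3.8235/5.2000)^0.9231 = 0.7353^0.9231 ≈ 0.7529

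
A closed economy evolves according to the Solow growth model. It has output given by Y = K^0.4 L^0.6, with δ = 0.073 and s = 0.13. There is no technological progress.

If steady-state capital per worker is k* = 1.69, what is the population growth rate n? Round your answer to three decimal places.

In steady state, investment equals break-even investment: s·k^α = (n + δ)·k.
So s / (n + δ) = (k*)^(1−α) = 1.69^0.6 = 1.3700.
Therefore n + δ = s / 1.3700 = 0.13 / 1.3700 = 0.0949, so n = 0.0949 − 0.073 = 0.0219.

n ≈ 0.022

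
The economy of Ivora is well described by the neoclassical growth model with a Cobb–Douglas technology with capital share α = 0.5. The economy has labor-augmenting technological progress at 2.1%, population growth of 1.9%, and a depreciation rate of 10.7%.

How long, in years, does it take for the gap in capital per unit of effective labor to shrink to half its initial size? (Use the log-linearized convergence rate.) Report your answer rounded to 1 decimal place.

Near the steady state the convergence rate is λ = (1 − α)(n + g + δ).
λ = (1 − 0.5) × 0.147 = 0.5 × 0.147 = 0.0735
Half-life = ln 2 / λ = 0.6931 / 0.0735 ≈ 9.43 years

half-life ≈ 9.4 years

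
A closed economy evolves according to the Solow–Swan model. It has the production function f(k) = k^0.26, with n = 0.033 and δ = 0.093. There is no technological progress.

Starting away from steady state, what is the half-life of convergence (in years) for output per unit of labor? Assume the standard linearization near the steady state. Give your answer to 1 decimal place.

Near the steady state the convergence rate is λ = (1 − α)(n + δ).
λ = (1 − 0.26) × 0.126 = 0.74 × 0.126 = 0.09324
Half-life = ln 2 / λ = 0.6931 / 0.09324 ≈ 7.43 years

t_½ ≈ 7.4 years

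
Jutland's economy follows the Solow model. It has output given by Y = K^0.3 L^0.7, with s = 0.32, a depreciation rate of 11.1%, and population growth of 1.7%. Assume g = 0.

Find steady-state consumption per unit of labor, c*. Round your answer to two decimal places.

c* ≈ 1.01

In steady state, investment equals break-even investment: s·k^α = (n + δ)·k.
Rearranging, k^(1−α) = s / (n + δ).
k^0.7 = 0.32 / (0.017 + 0.111) = 0.32 / 0.128 = 2.5000
k* = 2.5000^(1/0.7) ≈ 3.7024
y* = (k*)^α = 3.7024^0.3 ≈ 1.4810
c* = (1 − s)·y* = (1 − 0.32) × 1.4810 ≈ 1.0071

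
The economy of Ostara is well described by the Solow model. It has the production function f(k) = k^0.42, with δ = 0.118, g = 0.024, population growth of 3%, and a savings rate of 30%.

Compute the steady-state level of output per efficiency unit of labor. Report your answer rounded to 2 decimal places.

In steady state, investment equals break-even investment: s·k^α = (n + g + δ)·k.
Rearranging, k^(1−α) = s / (n + g + δ).
k^0.58 = 0.30 / (0.030 + 0.024 + 0.118) = 0.30 / 0.172 = 1.7442
k* = 1.7442^(1/0.58) ≈ 2.6094
y* = (k*)^α = 2.6094^0.42 ≈ 1.4961

y* = 1.50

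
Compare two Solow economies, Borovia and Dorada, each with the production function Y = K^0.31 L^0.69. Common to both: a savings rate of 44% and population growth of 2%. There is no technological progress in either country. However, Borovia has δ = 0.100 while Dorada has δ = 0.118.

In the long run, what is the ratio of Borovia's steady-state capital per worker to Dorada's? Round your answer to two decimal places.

Steady-state k* = [s/(n + δ)]^(1/(1−α)), so the ratio is [ (s_B/(n + δ)_B) / (s_D/(n + δ)_D) ]^1.4493.
s_B/(n + δ)_B = 0.44/0.120 = 3.6667; s_D/(n + δ)_D = 0.44/0.138 = 3.1884.
Ratio = (3.6667/3.1884)^1.4493 = 1.1500^1.4493 ≈ 1.2245

k*_B / k*_D ≈ 1.22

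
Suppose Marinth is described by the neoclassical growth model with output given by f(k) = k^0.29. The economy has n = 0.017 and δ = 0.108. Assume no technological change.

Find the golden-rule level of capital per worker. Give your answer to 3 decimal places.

The golden rule sets f'(k) = n + δ, i.e. α·k^(α−1) = n + δ.
So k^(1−α) = α / (n + δ) = 0.29 / 0.125 = 2.3200.
k_gold = 2.3200^(1/0.71) ≈ 3.2717

k_gold ≈ 3.272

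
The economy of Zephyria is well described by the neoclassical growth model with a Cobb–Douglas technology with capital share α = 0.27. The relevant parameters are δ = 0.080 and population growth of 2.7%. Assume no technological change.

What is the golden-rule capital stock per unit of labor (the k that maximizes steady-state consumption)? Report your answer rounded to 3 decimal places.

k_gold ≈ 3.554

The golden rule sets f'(k) = n + δ, i.e. α·k^(α−1) = n + δ.
So k^(1−α) = α / (n + δ) = 0.27 / 0.107 = 2.5234.
k_gold = 2.5234^(1/0.73) ≈ 3.5536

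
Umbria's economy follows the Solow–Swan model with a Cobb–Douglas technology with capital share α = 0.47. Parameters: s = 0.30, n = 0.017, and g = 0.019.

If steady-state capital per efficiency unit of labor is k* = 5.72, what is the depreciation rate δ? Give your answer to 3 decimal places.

At the steady state, Δk = 0, so s·k^α = (n + g + δ)·k.
So s / (n + g + δ) = (k*)^(1−α) = 5.72^0.53 = 2.5201.
Therefore n + g + δ = s / 2.5201 = 0.30 / 2.5201 = 0.1190, so δ = 0.1190 − 0.036 = 0.0830.

δ ≈ 0.083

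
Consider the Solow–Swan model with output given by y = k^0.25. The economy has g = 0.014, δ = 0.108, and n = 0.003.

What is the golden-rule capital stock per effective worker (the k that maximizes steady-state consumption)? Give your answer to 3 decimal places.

The golden rule sets f'(k) = n + g + δ, i.e. α·k^(α−1) = n + g + δ.
So k^(1−α) = α / (n + g + δ) = 0.25 / 0.125 = 2.0000.
k_gold = 2.0000^(1/0.75) ≈ 2.5198

k_gold ≈ 2.520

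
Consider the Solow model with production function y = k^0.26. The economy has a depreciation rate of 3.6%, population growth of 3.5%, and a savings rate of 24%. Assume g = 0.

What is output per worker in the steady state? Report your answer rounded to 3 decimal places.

In steady state, investment equals break-even investment: s·k^α = (n + δ)·k.
Rearranging, k^(1−α) = s / (n + δ).
k^0.74 = 0.24 / (0.035 + 0.036) = 0.24 / 0.071 = 3.3803
k* = 3.3803^(1/0.74) ≈ 5.1857
y* = (k*)^α = 5.1857^0.26 ≈ 1.5341

y* ≈ 1.534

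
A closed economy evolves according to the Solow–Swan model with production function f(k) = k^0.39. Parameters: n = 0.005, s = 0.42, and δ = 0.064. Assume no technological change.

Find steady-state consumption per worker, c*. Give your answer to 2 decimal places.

c* ≈ 1.84

In steady state, investment equals break-even investment: s·k^α = (n + δ)·k.
Dividing both sides by k: k^(1−α) = s / (n + δ).
k^0.61 = 0.42 / (0.005 + 0.064) = 0.42 / 0.069 = 6.0870
k* = 6.0870^(1/0.61) ≈ 19.3155
y* = (k*)^α = 19.3155^0.39 ≈ 3.1732
c* = (1 − s)·y* = (1 − 0.42) × 3.1732 ≈ 1.8405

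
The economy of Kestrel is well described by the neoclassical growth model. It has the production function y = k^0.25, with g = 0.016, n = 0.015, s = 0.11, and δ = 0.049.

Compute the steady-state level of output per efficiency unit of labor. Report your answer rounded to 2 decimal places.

Steady state requires s·f(k) = (n + g + δ)·k, i.e. s·k^α = (n + g + δ)·k.
Rearranging, k^(1−α) = s / (n + g + δ).
k^0.75 = 0.11 / (0.015 + 0.016 + 0.049) = 0.11 / 0.080 = 1.3750
k* = 1.3750^(1/0.75) ≈ 1.5290
y* = (k*)^α = 1.5290^0.25 ≈ 1.1120

y* = 1.11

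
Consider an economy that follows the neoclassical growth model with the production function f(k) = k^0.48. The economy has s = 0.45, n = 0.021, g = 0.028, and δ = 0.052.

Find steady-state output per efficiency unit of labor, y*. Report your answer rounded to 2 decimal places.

y* ≈ 3.97

At the steady state, Δk = 0, so s·k^α = (n + g + δ)·k.
Dividing both sides by k: k^(1−α) = s / (n + g + δ).
k^0.52 = 0.45 / (0.021 + 0.028 + 0.052) = 0.45 / 0.101 = 4.4554
k* = 4.4554^(1/0.52) ≈ 17.6953
y* = (k*)^α = 17.6953^0.48 ≈ 3.9717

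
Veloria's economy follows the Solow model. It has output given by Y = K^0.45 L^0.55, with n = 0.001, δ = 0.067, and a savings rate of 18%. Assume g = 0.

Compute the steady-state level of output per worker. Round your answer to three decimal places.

In steady state, investment equals break-even investment: s·k^α = (n + δ)·k.
Dividing both sides by k: k^(1−α) = s / (n + δ).
k^0.55 = 0.18 / (0.001 + 0.067) = 0.18 / 0.068 = 2.6471
k* = 2.6471^(1/0.55) ≈ 5.8705
y* = (k*)^α = 5.8705^0.45 ≈ 2.2177

y* ≈ 2.218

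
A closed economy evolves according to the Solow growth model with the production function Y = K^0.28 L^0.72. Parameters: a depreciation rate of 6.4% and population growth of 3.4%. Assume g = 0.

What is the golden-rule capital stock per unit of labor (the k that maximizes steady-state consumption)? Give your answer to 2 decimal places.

The golden rule sets f'(k) = n + δ, i.e. α·k^(α−1) = n + δ.
So k^(1−α) = α / (n + δ) = 0.28 / 0.098 = 2.8571.
k_gold = 2.8571^(1/0.72) ≈ 4.2976

k_gold ≈ 4.30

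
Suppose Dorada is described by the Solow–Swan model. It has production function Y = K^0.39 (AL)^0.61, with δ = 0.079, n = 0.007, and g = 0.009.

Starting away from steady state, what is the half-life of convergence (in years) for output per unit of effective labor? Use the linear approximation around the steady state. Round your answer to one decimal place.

t_½ ≈ 12.0 years

Near the steady state the convergence rate is λ = (1 − α)(n + g + δ).
λ = (1 − 0.39) × 0.095 = 0.61 × 0.095 = 0.05795
Half-life = ln 2 / λ = 0.6931 / 0.05795 ≈ 11.96 years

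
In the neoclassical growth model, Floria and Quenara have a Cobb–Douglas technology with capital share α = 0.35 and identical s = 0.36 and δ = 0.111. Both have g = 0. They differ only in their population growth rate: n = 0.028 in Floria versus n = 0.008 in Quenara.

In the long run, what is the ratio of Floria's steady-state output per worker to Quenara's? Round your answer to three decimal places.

Steady-state y* = [s/(n + δ)]^(α/(1−α)), so the ratio is [ (s_F/(n + δ)_F) / (s_Q/(n + δ)_Q) ]^0.5385.
s_F/(n + δ)_F = 0.36/0.139 = 2.5899; s_Q/(n + δ)_Q = 0.36/0.119 = 3.0252.
Ratio = (2.5899/3.0252)^0.5385 = 0.8561^0.5385 ≈ 0.9197

ratio ≈ 0.920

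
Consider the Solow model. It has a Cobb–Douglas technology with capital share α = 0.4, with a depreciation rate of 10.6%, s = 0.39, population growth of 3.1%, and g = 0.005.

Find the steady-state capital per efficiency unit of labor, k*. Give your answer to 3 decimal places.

k* = 5.386

Steady state requires s·f(k) = (n + g + δ)·k, i.e. s·k^α = (n + g + δ)·k.
Rearranging, k^(1−α) = s / (n + g + δ).
k^0.6 = 0.39 / (0.031 + 0.005 + 0.106) = 0.39 / 0.142 = 2.7465
k* = 2.7465^(1/0.6) ≈ 5.3864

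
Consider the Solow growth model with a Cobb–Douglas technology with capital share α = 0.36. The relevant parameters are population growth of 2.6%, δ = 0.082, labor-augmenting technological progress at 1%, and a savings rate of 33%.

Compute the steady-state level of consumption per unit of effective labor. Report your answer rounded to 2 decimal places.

In steady state, investment equals break-even investment: s·k^α = (n + g + δ)·k.
Dividing both sides by k: k^(1−α) = s / (n + g + δ).
k^0.64 = 0.33 / (0.026 + 0.010 + 0.082) = 0.33 / 0.118 = 2.7966
k* = 2.7966^(1/0.64) ≈ 4.9872
y* = (k*)^α = 4.9872^0.36 ≈ 1.7833
c* = (1 − s)·y* = (1 − 0.33) × 1.7833 ≈ 1.1948

c* = 1.19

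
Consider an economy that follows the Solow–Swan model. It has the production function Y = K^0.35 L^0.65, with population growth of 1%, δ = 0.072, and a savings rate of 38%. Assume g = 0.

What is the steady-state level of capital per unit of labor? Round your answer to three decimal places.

At the steady state, Δk = 0, so s·k^α = (n + δ)·k.
Dividing both sides by k: k^(1−α) = s / (n + δ).
k^0.65 = 0.38 / (0.010 + 0.072) = 0.38 / 0.082 = 4.6341
k* = 4.6341^(1/0.65) ≈ 10.5819

k* ≈ 10.582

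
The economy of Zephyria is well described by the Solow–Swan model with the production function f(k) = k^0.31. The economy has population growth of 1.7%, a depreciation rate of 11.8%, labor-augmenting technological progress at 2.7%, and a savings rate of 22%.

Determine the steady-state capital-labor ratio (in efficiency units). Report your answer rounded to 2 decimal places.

k* ≈ 1.56

At the steady state, Δk = 0, so s·k^α = (n + g + δ)·k.
Dividing both sides by k: k^(1−α) = s / (n + g + δ).
k^0.69 = 0.22 / (0.017 + 0.027 + 0.118) = 0.22 / 0.162 = 1.3580
k* = 1.3580^(1/0.69) ≈ 1.5581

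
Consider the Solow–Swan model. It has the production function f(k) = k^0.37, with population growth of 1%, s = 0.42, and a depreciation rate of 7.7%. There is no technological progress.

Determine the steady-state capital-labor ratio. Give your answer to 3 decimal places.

k* = 12.170

In steady state, investment equals break-even investment: s·k^α = (n + δ)·k.
Dividing both sides by k: k^(1−α) = s / (n + δ).
k^0.63 = 0.42 / (0.010 + 0.077) = 0.42 / 0.087 = 4.8276
k* = 4.8276^(1/0.63) ≈ 12.1699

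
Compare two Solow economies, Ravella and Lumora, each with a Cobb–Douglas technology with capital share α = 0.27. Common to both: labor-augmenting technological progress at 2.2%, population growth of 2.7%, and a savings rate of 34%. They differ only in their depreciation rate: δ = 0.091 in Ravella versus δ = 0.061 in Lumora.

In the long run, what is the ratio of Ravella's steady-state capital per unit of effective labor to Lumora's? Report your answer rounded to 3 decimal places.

k*_R / k*_L ≈ 0.719

Steady-state k* = [s/(n + g + δ)]^(1/(1−α)), so the ratio is [ (s_R/(n + g + δ)_R) / (s_L/(n + g + δ)_L) ]^1.3699.
s_R/(n + g + δ)_R = 0.34/0.140 = 2.4286; s_L/(n + g + δ)_L = 0.34/0.110 = 3.0909.
Ratio = (2.4286/3.0909)^1.3699 = 0.7857^1.3699 ≈ 0.7186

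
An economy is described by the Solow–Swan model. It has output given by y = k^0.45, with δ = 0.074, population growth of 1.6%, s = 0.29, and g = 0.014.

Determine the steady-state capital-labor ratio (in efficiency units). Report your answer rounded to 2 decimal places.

Steady state requires s·f(k) = (n + g + δ)·k, i.e. s·k^α = (n + g + δ)·k.
Rearranging, k^(1−α) = s / (n + g + δ).
k^0.55 = 0.29 / (0.016 + 0.014 + 0.074) = 0.29 / 0.104 = 2.7885
k* = 2.7885^(1/0.55) ≈ 6.4530

k* ≈ 6.45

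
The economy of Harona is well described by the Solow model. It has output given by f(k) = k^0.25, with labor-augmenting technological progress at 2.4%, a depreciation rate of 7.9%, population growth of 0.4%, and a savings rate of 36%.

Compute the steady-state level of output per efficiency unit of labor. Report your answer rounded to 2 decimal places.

y* ≈ 1.50

Steady state requires s·f(k) = (n + g + δ)·k, i.e. s·k^α = (n + g + δ)·k.
Rearranging, k^(1−α) = s / (n + g + δ).
k^0.75 = 0.36 / (0.004 + 0.024 + 0.079) = 0.36 / 0.107 = 3.3645
k* = 3.3645^(1/0.75) ≈ 5.0415
y* = (k*)^α = 5.0415^0.25 ≈ 1.4984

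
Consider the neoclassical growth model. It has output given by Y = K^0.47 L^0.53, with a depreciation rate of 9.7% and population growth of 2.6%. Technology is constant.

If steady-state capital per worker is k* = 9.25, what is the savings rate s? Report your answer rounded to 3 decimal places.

s ≈ 0.400

In steady state, investment equals break-even investment: s·k^α = (n + δ)·k.
So s / (n + δ) = (k*)^(1−α) = 9.25^0.53 = 3.2513.
Therefore s = 3.2513 × (n + δ) = 3.2513 × 0.123 = 0.3999.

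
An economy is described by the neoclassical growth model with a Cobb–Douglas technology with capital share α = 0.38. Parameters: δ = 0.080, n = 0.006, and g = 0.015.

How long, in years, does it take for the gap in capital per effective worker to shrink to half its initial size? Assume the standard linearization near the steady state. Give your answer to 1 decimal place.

about 11.1 years

Near the steady state the convergence rate is λ = (1 − α)(n + g + δ).
λ = (1 − 0.38) × 0.101 = 0.62 × 0.101 = 0.06262
Half-life = ln 2 / λ = 0.6931 / 0.06262 ≈ 11.07 years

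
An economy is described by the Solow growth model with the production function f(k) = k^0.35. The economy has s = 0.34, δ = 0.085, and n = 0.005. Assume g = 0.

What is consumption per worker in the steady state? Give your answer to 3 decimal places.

c* ≈ 1.350

Steady state requires s·f(k) = (n + δ)·k, i.e. s·k^α = (n + δ)·k.
Rearranging, k^(1−α) = s / (n + δ).
k^0.65 = 0.34 / (0.005 + 0.085) = 0.34 / 0.090 = 3.7778
k* = 3.7778^(1/0.65) ≈ 7.7279
y* = (k*)^α = 7.7279^0.35 ≈ 2.0456
c* = (1 − s)·y* = (1 − 0.34) × 2.0456 ≈ 1.3501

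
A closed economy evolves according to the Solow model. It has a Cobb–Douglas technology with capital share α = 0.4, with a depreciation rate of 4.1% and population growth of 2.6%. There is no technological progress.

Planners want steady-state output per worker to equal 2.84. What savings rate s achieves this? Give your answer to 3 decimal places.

s ≈ 0.321

At the steady state, Δk = 0, so s·k^α = (n + δ)·k.
Since y* = [s/(n + δ)]^(α/(1−α)), we have s/(n + δ) = (y*)^((1−α)/α) = 2.84^1.5 = 4.7861.
Therefore s = 4.7861 × (n + δ) = 4.7861 × 0.067 = 0.3207.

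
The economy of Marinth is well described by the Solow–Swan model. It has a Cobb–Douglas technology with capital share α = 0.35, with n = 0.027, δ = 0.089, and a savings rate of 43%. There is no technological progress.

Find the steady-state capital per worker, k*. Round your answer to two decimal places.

k* ≈ 7.51

Steady state requires s·f(k) = (n + δ)·k, i.e. s·k^α = (n + δ)·k.
Dividing both sides by k: k^(1−α) = s / (n + δ).
k^0.65 = 0.43 / (0.027 + 0.089) = 0.43 / 0.116 = 3.7069
k* = 3.7069^(1/0.65) ≈ 7.5059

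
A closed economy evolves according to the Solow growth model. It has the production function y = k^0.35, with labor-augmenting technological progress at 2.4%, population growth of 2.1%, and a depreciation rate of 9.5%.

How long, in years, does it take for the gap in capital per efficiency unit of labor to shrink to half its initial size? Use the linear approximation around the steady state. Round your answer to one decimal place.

about 7.6 years

Near the steady state the convergence rate is λ = (1 − α)(n + g + δ).
λ = (1 − 0.35) × 0.140 = 0.65 × 0.140 = 0.0910
Half-life = ln 2 / λ = 0.6931 / 0.0910 ≈ 7.62 years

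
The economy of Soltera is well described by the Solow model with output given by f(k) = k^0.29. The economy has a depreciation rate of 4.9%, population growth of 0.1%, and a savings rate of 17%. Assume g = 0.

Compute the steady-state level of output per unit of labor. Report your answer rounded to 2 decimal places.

Steady state requires s·f(k) = (n + δ)·k, i.e. s·k^α = (n + δ)·k.
Dividing both sides by k: k^(1−α) = s / (n + δ).
k^0.71 = 0.17 / (0.001 + 0.049) = 0.17 / 0.050 = 3.4000
k* = 3.4000^(1/0.71) ≈ 5.6048
y* = (k*)^α = 5.6048^0.29 ≈ 1.6485

y* = 1.65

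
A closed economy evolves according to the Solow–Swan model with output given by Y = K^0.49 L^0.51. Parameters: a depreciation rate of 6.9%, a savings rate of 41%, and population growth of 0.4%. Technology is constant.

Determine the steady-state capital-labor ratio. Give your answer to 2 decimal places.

Steady state requires s·f(k) = (n + δ)·k, i.e. s·k^α = (n + δ)·k.
Dividing both sides by k: k^(1−α) = s / (n + δ).
k^0.51 = 0.41 / (0.004 + 0.069) = 0.41 / 0.073 = 5.6164
k* = 5.6164^(1/0.51) ≈ 29.4799

k* = 29.48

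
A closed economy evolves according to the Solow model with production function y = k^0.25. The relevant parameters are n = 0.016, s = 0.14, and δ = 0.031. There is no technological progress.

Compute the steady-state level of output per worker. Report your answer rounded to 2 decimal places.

y* ≈ 1.44

In steady state, investment equals break-even investment: s·k^α = (n + δ)·k.
Rearranging, k^(1−α) = s / (n + δ).
k^0.75 = 0.14 / (0.016 + 0.031) = 0.14 / 0.047 = 2.9787
k* = 2.9787^(1/0.75) ≈ 4.2858
y* = (k*)^α = 4.2858^0.25 ≈ 1.4388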